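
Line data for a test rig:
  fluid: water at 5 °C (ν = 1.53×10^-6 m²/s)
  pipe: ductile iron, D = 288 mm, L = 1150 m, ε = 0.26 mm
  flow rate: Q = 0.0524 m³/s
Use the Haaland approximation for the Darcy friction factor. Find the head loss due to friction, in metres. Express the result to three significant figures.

h_f ≈ 2.75 m

V = 4Q/(πD²) = 4·0.0524/(π·0.288²) = 0.8044 m/s
Re = VD/ν = 0.8044·0.288/1.53×10^-6 = 1.51×10^5 → turbulent
ε/D = 0.26/288 = 9.03×10^-4
Haaland: f = 0.02089
h_f = f(L/D)V²/(2g) = 0.02089·(1150/0.288)·0.8044²/(2·9.81) = 2.751 m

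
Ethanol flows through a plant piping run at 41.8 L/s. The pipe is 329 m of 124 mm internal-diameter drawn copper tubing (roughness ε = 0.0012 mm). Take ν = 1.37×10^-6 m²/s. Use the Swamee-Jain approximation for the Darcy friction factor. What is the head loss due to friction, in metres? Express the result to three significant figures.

V = 4Q/(πD²) = 4·0.0418/(π·0.124²) = 3.461 m/s
Re = VD/ν = 3.461·0.124/1.37×10^-6 = 3.13×10^5 → turbulent
ε/D = 0.0012/124 = 9.68×10^-6
Swamee-Jain: f = 0.01437
h_f = f(L/D)V²/(2g) = 0.01437·(329/0.124)·3.461²/(2·9.81) = 23.29 m

h_f ≈ 23.3 m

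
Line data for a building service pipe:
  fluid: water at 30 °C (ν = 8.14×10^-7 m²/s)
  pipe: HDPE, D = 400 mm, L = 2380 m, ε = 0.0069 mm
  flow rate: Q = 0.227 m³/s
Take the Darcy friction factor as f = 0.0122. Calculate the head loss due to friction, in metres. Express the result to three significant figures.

V = 4Q/(πD²) = 4·0.227/(π·0.400²) = 1.806 m/s
h_f = f(L/D)V²/(2g) = 0.01220·(2380/0.400)·1.806²/(2·9.81) = 12.07 m

h_f ≈ 12.1 m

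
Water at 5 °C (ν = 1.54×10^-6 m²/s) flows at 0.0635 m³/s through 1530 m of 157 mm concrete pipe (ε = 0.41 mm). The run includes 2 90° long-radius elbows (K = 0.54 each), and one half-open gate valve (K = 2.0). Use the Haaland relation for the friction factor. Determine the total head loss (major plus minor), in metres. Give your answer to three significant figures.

H_L ≈ 139 m

V = 4Q/(πD²) = 3.280 m/s; V²/2g = 0.5484 m
Re = 3.34×10^5, ε/D = 0.00261 → f = 0.02562 (Haaland)
Major: h_f = f(L/D)·V²/2g = 0.02562·9745·0.5484 = 136.9 m
Minor: ΣK = 3.08; h_m = ΣK·V²/2g = 1.689 m
Total H_L = 136.9 + 1.689 = 138.6 m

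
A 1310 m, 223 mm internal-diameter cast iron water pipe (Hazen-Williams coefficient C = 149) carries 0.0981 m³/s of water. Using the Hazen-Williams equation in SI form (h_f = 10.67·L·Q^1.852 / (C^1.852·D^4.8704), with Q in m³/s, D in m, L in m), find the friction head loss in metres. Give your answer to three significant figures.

h_f ≈ 26.7 m

h_f = 10.67·1310·0.0981^1.852 / (149^1.852·0.223^4.8704) = 26.75 m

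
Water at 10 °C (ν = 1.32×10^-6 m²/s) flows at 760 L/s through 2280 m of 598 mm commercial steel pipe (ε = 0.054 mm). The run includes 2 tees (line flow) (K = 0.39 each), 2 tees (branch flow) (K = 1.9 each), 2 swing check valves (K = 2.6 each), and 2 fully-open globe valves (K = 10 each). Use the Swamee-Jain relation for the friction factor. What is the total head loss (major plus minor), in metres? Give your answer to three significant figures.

V = 4Q/(πD²) = 2.706 m/s; V²/2g = 0.3732 m
Re = 1.23×10^6, ε/D = 9.03×10^-5 → f = 0.01314 (Swamee-Jain)
Major: h_f = f(L/D)·V²/2g = 0.01314·3813·0.3732 = 18.69 m
Minor: ΣK = 29.8; h_m = ΣK·V²/2g = 11.11 m
Total H_L = 18.69 + 11.11 = 29.81 m

H_L ≈ 29.8 m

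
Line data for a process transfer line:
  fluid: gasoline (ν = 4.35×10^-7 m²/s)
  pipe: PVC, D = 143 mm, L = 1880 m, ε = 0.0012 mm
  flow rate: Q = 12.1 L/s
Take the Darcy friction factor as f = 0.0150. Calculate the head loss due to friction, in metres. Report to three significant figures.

V = 4Q/(πD²) = 4·0.0121/(π·0.143²) = 0.7534 m/s
h_f = f(L/D)V²/(2g) = 0.01500·(1880/0.143)·0.7534²/(2·9.81) = 5.705 m

h_f ≈ 5.71 m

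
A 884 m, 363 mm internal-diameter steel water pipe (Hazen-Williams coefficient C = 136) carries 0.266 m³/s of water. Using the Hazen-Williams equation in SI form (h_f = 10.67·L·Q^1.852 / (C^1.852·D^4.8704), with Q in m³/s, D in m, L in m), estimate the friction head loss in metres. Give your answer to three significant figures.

h_f = 10.67·884·0.266^1.852 / (136^1.852·0.363^4.8704) = 12.64 m

h_f ≈ 12.6 m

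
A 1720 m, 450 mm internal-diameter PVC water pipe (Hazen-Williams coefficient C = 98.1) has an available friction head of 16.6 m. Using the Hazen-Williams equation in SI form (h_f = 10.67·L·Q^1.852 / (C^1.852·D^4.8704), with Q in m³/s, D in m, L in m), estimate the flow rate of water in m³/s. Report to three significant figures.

Q ≈ 0.273 m³/s

Rearranging: Q = [h_f·C^1.852·D^4.8704 / (10.67·L)]^(1/1.852)
Q = [16.6·98.1^1.852·0.450^4.8704 / (10.67·1720)]^0.540 = 0.2731 m³/s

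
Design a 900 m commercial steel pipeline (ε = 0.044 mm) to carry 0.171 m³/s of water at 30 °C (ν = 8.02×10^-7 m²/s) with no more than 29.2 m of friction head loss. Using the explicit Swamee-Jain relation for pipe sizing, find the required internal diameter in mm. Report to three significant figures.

D ≈ 258 mm

Swamee-Jain (Type III): D = 0.66·[ε^1.25·(LQ²/(gh_f))^4.75 + ν·Q^9.4·(L/(gh_f))^5.2]^0.04
LQ²/(gh_f) = 0.09187; L/(gh_f) = 3.142
Term 1 = ε^1.25·(…)^4.75 = 4.26×10^-11; Term 2 = ν·Q^9.4·(…)^5.2 = 1.90×10^-11
D = 0.66·(4.26×10^-11 + 1.90×10^-11)^0.04 = 0.2577 m = 258 mm
Check: V = 3.28 m/s, Re = 1.05×10^6, f = 0.01439, h_f = 27.5 m ≈ 29.2 m ✓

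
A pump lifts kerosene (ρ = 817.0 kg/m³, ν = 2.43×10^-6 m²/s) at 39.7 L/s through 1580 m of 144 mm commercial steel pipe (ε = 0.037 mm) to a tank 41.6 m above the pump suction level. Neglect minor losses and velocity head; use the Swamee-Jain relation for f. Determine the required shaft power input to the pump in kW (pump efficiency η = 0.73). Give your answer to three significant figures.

V = 4Q/(πD²) = 2.438 m/s; Re = 1.44×10^5; ε/D = 2.57×10^-4; f = 0.01827
h_f = f(L/D)V²/2g = 60.71 m
Total head H = z + h_f = 41.6 + 60.71 = 102.3 m
P_hyd = ρgQH = 817.0·9.81·0.0397·102.3 = 32.55 kW
P_shaft = P_hyd/η = 32.55/0.73 = 44.59 kW

P_shaft ≈ 44.6 kW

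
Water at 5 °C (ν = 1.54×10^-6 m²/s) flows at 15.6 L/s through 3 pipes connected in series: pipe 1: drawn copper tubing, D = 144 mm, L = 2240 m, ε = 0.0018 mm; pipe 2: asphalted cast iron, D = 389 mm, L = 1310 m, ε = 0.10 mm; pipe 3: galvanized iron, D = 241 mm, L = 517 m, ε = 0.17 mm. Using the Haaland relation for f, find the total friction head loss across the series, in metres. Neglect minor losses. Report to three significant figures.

Pipe 1: V = 0.9579 m/s, Re = 8.96×10^4, ε/D = 1.25×10^-5, f = 0.01828, h_1 = f(L/D)V²/2g = 13.30 m
Pipe 2: V = 0.1313 m/s, Re = 3.32×10^4, ε/D = 2.57×10^-4, f = 0.02337, h_2 = f(L/D)V²/2g = 0.06912 m
Pipe 3: V = 0.3420 m/s, Re = 5.35×10^4, ε/D = 7.05×10^-4, f = 0.02264, h_3 = f(L/D)V²/2g = 0.2895 m
Series → Q common, losses add: H = Σh = 13.66 m

H ≈ 13.7 m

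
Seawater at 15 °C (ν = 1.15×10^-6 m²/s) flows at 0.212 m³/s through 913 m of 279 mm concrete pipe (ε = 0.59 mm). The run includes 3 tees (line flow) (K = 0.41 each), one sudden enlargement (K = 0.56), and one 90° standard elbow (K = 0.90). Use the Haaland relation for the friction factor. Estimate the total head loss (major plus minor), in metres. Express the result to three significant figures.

H_L ≈ 49.8 m

V = 4Q/(πD²) = 3.468 m/s; V²/2g = 0.6129 m
Re = 8.41×10^5, ε/D = 0.00211 → f = 0.02400 (Haaland)
Major: h_f = f(L/D)·V²/2g = 0.02400·3272·0.6129 = 48.14 m
Minor: ΣK = 2.69; h_m = ΣK·V²/2g = 1.649 m
Total H_L = 48.14 + 1.649 = 49.79 m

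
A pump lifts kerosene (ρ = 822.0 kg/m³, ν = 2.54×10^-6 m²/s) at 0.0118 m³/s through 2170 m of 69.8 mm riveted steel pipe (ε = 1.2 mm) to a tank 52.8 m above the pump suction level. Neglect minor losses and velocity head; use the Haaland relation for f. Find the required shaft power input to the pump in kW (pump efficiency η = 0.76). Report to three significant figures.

P_shaft ≈ 94.4 kW

V = 4Q/(πD²) = 3.084 m/s; Re = 8.47×10^4; ε/D = 0.0172; f = 0.04651
h_f = f(L/D)V²/2g = 700.9 m
Total head H = z + h_f = 52.8 + 700.9 = 753.7 m
P_hyd = ρgQH = 822.0·9.81·0.0118·753.7 = 71.71 kW
P_shaft = P_hyd/η = 71.71/0.76 = 94.36 kW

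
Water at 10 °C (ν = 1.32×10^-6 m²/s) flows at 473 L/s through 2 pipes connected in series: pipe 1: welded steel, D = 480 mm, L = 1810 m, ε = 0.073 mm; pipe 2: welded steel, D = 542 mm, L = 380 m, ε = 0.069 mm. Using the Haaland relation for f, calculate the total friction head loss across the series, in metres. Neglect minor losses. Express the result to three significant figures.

H ≈ 20.6 m

Pipe 1: V = 2.614 m/s, Re = 9.51×10^5, ε/D = 1.52×10^-4, f = 0.01408, h_1 = f(L/D)V²/2g = 18.49 m
Pipe 2: V = 2.050 m/s, Re = 8.42×10^5, ε/D = 1.27×10^-4, f = 0.01389, h_2 = f(L/D)V²/2g = 2.086 m
Series → Q common, losses add: H = Σh = 20.57 m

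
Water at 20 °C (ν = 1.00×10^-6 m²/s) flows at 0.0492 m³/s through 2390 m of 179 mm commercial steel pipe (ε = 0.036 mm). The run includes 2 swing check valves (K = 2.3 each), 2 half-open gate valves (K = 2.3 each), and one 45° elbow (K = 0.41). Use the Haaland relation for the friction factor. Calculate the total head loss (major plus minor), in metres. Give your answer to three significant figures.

H_L ≈ 43.0 m

V = 4Q/(πD²) = 1.955 m/s; V²/2g = 0.1948 m
Re = 3.50×10^5, ε/D = 2.01×10^-4 → f = 0.01581 (Haaland)
Major: h_f = f(L/D)·V²/2g = 0.01581·13352·0.1948 = 41.13 m
Minor: ΣK = 9.61; h_m = ΣK·V²/2g = 1.872 m
Total H_L = 41.13 + 1.872 = 43.00 m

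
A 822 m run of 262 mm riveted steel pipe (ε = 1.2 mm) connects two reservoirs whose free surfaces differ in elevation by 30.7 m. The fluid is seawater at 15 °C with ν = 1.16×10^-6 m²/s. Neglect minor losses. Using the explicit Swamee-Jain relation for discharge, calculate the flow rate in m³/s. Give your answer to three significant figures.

Swamee-Jain (Type II): Q = -0.965·√(gD⁵h_f/L)·ln[ε/(3.7D) + √(3.17ν²L/(gD³h_f))]
√(gD⁵h_f/L) = √(9.81·0.262⁵·30.7/822) = 0.02127
ε/(3.7D) = 0.00124; √(3.17ν²L/(gD³h_f)) = 2.54×10^-5
Q = -0.965·0.02127·ln(0.001263) = 0.1370 m³/s
Check: V = 2.54 m/s, Re = 5.74×10^5, f = 0.02984, h_f = 30.8 m ≈ 30.7 m ✓

Q ≈ 0.137 m³/s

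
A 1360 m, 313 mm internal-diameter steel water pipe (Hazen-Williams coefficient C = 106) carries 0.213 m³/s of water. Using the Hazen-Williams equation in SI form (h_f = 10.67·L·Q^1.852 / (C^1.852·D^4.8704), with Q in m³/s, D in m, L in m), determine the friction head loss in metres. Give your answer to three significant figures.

h_f ≈ 42.1 m

h_f = 10.67·1360·0.213^1.852 / (106^1.852·0.313^4.8704) = 42.06 m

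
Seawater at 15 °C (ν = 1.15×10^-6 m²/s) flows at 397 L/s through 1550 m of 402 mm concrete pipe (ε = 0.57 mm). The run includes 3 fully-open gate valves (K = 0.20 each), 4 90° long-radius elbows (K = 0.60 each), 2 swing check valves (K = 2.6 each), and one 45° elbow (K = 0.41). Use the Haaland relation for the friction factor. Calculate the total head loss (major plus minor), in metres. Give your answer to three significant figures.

H_L ≈ 45.9 m

V = 4Q/(πD²) = 3.128 m/s; V²/2g = 0.4987 m
Re = 1.09×10^6, ε/D = 0.00142 → f = 0.02165 (Haaland)
Major: h_f = f(L/D)·V²/2g = 0.02165·3856·0.4987 = 41.63 m
Minor: ΣK = 8.61; h_m = ΣK·V²/2g = 4.293 m
Total H_L = 41.63 + 4.293 = 45.92 m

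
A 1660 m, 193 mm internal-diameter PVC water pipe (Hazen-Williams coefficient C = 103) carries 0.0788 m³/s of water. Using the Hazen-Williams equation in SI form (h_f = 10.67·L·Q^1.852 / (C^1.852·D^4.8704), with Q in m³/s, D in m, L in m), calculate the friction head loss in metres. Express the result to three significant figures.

h_f = 10.67·1660·0.0788^1.852 / (103^1.852·0.193^4.8704) = 90.47 m

h_f ≈ 90.5 m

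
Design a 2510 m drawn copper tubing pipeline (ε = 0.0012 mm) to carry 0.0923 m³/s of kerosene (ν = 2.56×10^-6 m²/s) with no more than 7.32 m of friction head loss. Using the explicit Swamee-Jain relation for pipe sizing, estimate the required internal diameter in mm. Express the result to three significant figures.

D ≈ 337 mm

Swamee-Jain (Type III): D = 0.66·[ε^1.25·(LQ²/(gh_f))^4.75 + ν·Q^9.4·(L/(gh_f))^5.2]^0.04
LQ²/(gh_f) = 0.2978; L/(gh_f) = 34.95
Term 1 = ε^1.25·(…)^4.75 = 1.26×10^-10; Term 2 = ν·Q^9.4·(…)^5.2 = 5.10×10^-8
D = 0.66·(1.26×10^-10 + 5.10×10^-8)^0.04 = 0.3372 m = 337 mm
Check: V = 1.03 m/s, Re = 1.36×10^5, f = 0.01679, h_f = 6.81 m ≈ 7.32 m ✓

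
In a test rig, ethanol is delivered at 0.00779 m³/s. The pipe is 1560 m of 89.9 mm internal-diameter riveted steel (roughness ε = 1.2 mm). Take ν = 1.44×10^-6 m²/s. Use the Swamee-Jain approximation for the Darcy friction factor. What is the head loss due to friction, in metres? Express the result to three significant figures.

V = 4Q/(πD²) = 4·0.00779/(π·0.0899²) = 1.227 m/s
Re = VD/ν = 1.227·0.0899/1.44×10^-6 = 7.66×10^4 → turbulent
ε/D = 1.2/89.9 = 0.0133
Swamee-Jain: f = 0.04283
h_f = f(L/D)V²/(2g) = 0.04283·(1560/0.0899)·1.227²/(2·9.81) = 57.06 m

h_f ≈ 57.1 m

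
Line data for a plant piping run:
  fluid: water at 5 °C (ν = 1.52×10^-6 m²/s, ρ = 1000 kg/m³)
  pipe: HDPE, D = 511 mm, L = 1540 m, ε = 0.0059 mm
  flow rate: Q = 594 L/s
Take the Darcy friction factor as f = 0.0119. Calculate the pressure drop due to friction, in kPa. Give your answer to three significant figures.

V = 4Q/(πD²) = 4·0.594/(π·0.511²) = 2.896 m/s
h_f = f(L/D)V²/(2g) = 0.01190·(1540/0.511)·2.896²/(2·9.81) = 15.33 m
Δp = ρg·h_f = 1000·9.81·15.33 = 150.4 kPa

Δp ≈ 150 kPa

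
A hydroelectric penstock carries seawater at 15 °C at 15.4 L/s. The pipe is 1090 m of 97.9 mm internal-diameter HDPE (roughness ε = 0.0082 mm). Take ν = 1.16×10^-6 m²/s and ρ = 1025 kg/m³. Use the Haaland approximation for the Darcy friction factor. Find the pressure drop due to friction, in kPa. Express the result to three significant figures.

V = 4Q/(πD²) = 4·0.0154/(π·0.0979²) = 2.046 m/s
Re = VD/ν = 2.046·0.0979/1.16×10^-6 = 1.73×10^5 → turbulent
ε/D = 0.0082/97.9 = 8.38×10^-5
Haaland: f = 0.01647
h_f = f(L/D)V²/(2g) = 0.01647·(1090/0.0979)·2.046²/(2·9.81) = 39.13 m
Δp = ρg·h_f = 1025·9.81·39.13 = 393.4 kPa

Δp ≈ 393 kPa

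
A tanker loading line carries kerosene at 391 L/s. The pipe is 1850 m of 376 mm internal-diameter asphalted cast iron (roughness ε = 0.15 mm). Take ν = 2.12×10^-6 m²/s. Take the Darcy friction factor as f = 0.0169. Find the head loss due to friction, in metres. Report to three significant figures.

h_f ≈ 52.6 m

V = 4Q/(πD²) = 4·0.391/(π·0.376²) = 3.521 m/s
h_f = f(L/D)V²/(2g) = 0.01690·(1850/0.376)·3.521²/(2·9.81) = 52.55 m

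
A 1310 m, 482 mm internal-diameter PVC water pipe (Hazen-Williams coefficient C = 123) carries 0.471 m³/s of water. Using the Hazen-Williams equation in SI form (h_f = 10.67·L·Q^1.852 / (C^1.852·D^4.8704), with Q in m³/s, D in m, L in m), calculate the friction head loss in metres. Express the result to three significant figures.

h_f ≈ 16.3 m

h_f = 10.67·1310·0.471^1.852 / (123^1.852·0.482^4.8704) = 16.33 m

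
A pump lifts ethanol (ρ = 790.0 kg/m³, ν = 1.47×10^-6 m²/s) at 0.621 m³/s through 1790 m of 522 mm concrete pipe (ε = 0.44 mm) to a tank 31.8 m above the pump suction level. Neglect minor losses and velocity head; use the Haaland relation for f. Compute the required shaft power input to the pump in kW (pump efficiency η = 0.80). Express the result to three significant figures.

P_shaft ≈ 361 kW

V = 4Q/(πD²) = 2.902 m/s; Re = 1.03×10^6; ε/D = 8.43×10^-4; f = 0.01917
h_f = f(L/D)V²/2g = 28.22 m
Total head H = z + h_f = 31.8 + 28.22 = 60.02 m
P_hyd = ρgQH = 790.0·9.81·0.621·60.02 = 288.8 kW
P_shaft = P_hyd/η = 288.8/0.80 = 361.1 kW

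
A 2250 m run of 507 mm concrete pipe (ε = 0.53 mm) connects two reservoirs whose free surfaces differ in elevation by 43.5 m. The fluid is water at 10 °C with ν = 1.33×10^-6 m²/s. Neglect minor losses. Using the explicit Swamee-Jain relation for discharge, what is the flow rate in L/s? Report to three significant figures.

Swamee-Jain (Type II): Q = -0.965·√(gD⁵h_f/L)·ln[ε/(3.7D) + √(3.17ν²L/(gD³h_f))]
√(gD⁵h_f/L) = √(9.81·0.507⁵·43.5/2250) = 0.07971
ε/(3.7D) = 2.83×10^-4; √(3.17ν²L/(gD³h_f)) = 1.51×10^-5
Q = -0.965·0.07971·ln(2.976×10^-4) = 0.6246 m³/s
Check: V = 3.09 m/s, Re = 1.18×10^6, f = 0.02018, h_f = 43.7 m ≈ 43.5 m ✓

Q ≈ 625 L/s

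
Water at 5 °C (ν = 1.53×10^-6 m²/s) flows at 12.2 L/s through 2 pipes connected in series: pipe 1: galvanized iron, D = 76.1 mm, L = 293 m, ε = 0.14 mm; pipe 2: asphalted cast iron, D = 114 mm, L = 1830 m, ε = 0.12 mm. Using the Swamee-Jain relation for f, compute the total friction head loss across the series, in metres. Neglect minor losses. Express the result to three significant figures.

H ≈ 61.2 m

Pipe 1: V = 2.682 m/s, Re = 1.33×10^5, ε/D = 0.00184, f = 0.02448, h_1 = f(L/D)V²/2g = 34.56 m
Pipe 2: V = 1.195 m/s, Re = 8.91×10^4, ε/D = 0.00105, f = 0.02277, h_2 = f(L/D)V²/2g = 26.62 m
Series → Q common, losses add: H = Σh = 61.18 m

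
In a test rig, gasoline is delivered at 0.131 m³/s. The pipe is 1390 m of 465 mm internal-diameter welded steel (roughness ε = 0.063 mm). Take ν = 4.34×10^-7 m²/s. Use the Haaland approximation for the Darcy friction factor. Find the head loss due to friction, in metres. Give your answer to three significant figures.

h_f ≈ 1.27 m

V = 4Q/(πD²) = 4·0.131/(π·0.465²) = 0.7714 m/s
Re = VD/ν = 0.7714·0.465/4.34×10^-7 = 8.26×10^5 → turbulent
ε/D = 0.063/465 = 1.35×10^-4
Haaland: f = 0.01401
h_f = f(L/D)V²/(2g) = 0.01401·(1390/0.465)·0.7714²/(2·9.81) = 1.270 m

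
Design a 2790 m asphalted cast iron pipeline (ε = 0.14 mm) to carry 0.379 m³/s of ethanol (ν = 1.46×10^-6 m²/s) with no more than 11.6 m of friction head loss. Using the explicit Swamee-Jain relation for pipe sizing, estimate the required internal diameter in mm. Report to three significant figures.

Swamee-Jain (Type III): D = 0.66·[ε^1.25·(LQ²/(gh_f))^4.75 + ν·Q^9.4·(L/(gh_f))^5.2]^0.04
LQ²/(gh_f) = 3.522; L/(gh_f) = 24.52
Term 1 = ε^1.25·(…)^4.75 = 0.00602; Term 2 = ν·Q^9.4·(…)^5.2 = 0.00268
D = 0.66·(0.00602 + 0.00268)^0.04 = 0.5459 m = 546 mm
Check: V = 1.62 m/s, Re = 6.05×10^5, f = 0.01580, h_f = 10.8 m ≈ 11.6 m ✓

D ≈ 546 mm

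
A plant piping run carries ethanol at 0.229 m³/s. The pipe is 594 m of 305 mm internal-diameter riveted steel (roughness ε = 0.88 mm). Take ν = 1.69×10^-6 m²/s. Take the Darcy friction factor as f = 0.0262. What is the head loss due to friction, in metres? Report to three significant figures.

h_f ≈ 25.5 m

V = 4Q/(πD²) = 4·0.229/(π·0.305²) = 3.134 m/s
h_f = f(L/D)V²/(2g) = 0.02620·(594/0.305)·3.134²/(2·9.81) = 25.55 m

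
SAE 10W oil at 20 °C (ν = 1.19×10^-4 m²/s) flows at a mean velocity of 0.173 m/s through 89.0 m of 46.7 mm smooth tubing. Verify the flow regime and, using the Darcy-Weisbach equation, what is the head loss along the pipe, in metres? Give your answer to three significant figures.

h_f ≈ 2.74 m

Re = VD/ν = 0.173·0.04670/1.19×10^-4 = 67.9 → laminar (Re < 2300)
f = 64/Re = 0.9427
h_f = f(L/D)V²/(2g) = 0.9427·(89.0/0.04670)·0.173²/(2·9.81) = 2.741 m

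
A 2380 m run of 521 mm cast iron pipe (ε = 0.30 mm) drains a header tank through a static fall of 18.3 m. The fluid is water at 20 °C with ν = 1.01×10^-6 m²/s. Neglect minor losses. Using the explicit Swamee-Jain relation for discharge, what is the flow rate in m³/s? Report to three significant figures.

Q ≈ 0.450 m³/s

Swamee-Jain (Type II): Q = -0.965·√(gD⁵h_f/L)·ln[ε/(3.7D) + √(3.17ν²L/(gD³h_f))]
√(gD⁵h_f/L) = √(9.81·0.521⁵·18.3/2380) = 0.05381
ε/(3.7D) = 1.56×10^-4; √(3.17ν²L/(gD³h_f)) = 1.74×10^-5
Q = -0.965·0.05381·ln(1.730×10^-4) = 0.4498 m³/s
Check: V = 2.11 m/s, Re = 1.09×10^6, f = 0.01775, h_f = 18.4 m ≈ 18.3 m ✓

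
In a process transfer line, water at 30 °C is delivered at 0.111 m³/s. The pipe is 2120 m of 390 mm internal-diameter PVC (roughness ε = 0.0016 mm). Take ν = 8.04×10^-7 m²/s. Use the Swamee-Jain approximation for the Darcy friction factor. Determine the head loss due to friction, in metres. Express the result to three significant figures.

V = 4Q/(πD²) = 4·0.111/(π·0.390²) = 0.9292 m/s
Re = VD/ν = 0.9292·0.390/8.04×10^-7 = 4.51×10^5 → turbulent
ε/D = 0.0016/390 = 4.10×10^-6
Swamee-Jain: f = 0.01340
h_f = f(L/D)V²/(2g) = 0.01340·(2120/0.390)·0.9292²/(2·9.81) = 3.205 m

h_f ≈ 3.21 m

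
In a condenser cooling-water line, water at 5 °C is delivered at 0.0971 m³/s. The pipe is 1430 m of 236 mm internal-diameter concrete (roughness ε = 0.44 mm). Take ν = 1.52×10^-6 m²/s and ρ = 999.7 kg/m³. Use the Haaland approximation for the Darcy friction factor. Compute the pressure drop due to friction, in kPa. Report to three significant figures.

V = 4Q/(πD²) = 4·0.0971/(π·0.236²) = 2.220 m/s
Re = VD/ν = 2.220·0.236/1.52×10^-6 = 3.45×10^5 → turbulent
ε/D = 0.44/236 = 0.00186
Haaland: f = 0.02352
h_f = f(L/D)V²/(2g) = 0.02352·(1430/0.236)·2.220²/(2·9.81) = 35.79 m
Δp = ρg·h_f = 999.7·9.81·35.79 = 351.0 kPa

Δp ≈ 351 kPa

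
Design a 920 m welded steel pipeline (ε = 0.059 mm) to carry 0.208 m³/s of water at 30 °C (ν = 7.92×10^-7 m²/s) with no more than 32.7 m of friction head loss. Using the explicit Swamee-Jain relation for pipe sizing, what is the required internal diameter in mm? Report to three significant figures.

D ≈ 276 mm

Swamee-Jain (Type III): D = 0.66·[ε^1.25·(LQ²/(gh_f))^4.75 + ν·Q^9.4·(L/(gh_f))^5.2]^0.04
LQ²/(gh_f) = 0.1241; L/(gh_f) = 2.868
Term 1 = ε^1.25·(…)^4.75 = 2.56×10^-10; Term 2 = ν·Q^9.4·(…)^5.2 = 7.38×10^-11
D = 0.66·(2.56×10^-10 + 7.38×10^-11)^0.04 = 0.2756 m = 276 mm
Check: V = 3.49 m/s, Re = 1.21×10^6, f = 0.01478, h_f = 30.6 m ≈ 32.7 m ✓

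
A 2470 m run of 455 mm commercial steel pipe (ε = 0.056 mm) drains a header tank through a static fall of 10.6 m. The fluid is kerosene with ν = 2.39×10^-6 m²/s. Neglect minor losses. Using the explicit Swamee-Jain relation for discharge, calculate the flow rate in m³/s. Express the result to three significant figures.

Q ≈ 0.254 m³/s

Swamee-Jain (Type II): Q = -0.965·√(gD⁵h_f/L)·ln[ε/(3.7D) + √(3.17ν²L/(gD³h_f))]
√(gD⁵h_f/L) = √(9.81·0.455⁵·10.6/2470) = 0.02865
ε/(3.7D) = 3.33×10^-5; √(3.17ν²L/(gD³h_f)) = 6.76×10^-5
Q = -0.965·0.02865·ln(1.008×10^-4) = 0.2544 m³/s
Check: V = 1.56 m/s, Re = 2.98×10^5, f = 0.01567, h_f = 10.6 m ≈ 10.6 m ✓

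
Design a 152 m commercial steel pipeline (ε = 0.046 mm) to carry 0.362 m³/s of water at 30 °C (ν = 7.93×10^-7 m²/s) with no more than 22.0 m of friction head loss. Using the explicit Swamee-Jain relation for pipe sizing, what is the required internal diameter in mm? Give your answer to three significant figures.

D ≈ 257 mm

Swamee-Jain (Type III): D = 0.66·[ε^1.25·(LQ²/(gh_f))^4.75 + ν·Q^9.4·(L/(gh_f))^5.2]^0.04
LQ²/(gh_f) = 0.09229; L/(gh_f) = 0.7043
Term 1 = ε^1.25·(…)^4.75 = 4.60×10^-11; Term 2 = ν·Q^9.4·(…)^5.2 = 9.11×10^-12
D = 0.66·(4.60×10^-11 + 9.11×10^-12)^0.04 = 0.2566 m = 257 mm
Check: V = 7.00 m/s, Re = 2.27×10^6, f = 0.01400, h_f = 20.7 m ≈ 22.0 m ✓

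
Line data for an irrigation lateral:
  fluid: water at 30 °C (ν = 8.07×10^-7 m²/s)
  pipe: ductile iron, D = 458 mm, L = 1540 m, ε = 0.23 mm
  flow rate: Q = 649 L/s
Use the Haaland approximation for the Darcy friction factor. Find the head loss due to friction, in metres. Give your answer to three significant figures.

h_f ≈ 45.1 m

V = 4Q/(πD²) = 4·0.649/(π·0.458²) = 3.939 m/s
Re = VD/ν = 3.939·0.458/8.07×10^-7 = 2.24×10^6 → turbulent
ε/D = 0.23/458 = 5.02×10^-4
Haaland: f = 0.01695
h_f = f(L/D)V²/(2g) = 0.01695·(1540/0.458)·3.939²/(2·9.81) = 45.08 m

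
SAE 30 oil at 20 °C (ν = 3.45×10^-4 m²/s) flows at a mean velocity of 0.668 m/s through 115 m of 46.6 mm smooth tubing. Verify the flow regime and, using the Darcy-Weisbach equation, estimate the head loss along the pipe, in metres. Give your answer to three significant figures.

h_f ≈ 39.8 m

Re = VD/ν = 0.668·0.04660/3.45×10^-4 = 90.2 → laminar (Re < 2300)
f = 64/Re = 0.7093
h_f = f(L/D)V²/(2g) = 0.7093·(115/0.04660)·0.668²/(2·9.81) = 39.81 m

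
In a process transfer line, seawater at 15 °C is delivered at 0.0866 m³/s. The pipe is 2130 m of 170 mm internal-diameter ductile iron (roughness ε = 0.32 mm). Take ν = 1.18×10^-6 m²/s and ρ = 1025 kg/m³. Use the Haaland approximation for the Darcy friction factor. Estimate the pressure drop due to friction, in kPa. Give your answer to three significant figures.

Δp ≈ 2190 kPa

V = 4Q/(πD²) = 4·0.0866/(π·0.170²) = 3.815 m/s
Re = VD/ν = 3.815·0.170/1.18×10^-6 = 5.50×10^5 → turbulent
ε/D = 0.32/170 = 0.00188
Haaland: f = 0.02340
h_f = f(L/D)V²/(2g) = 0.02340·(2130/0.170)·3.815²/(2·9.81) = 217.5 m
Δp = ρg·h_f = 1025·9.81·217.5 = 2187 kPa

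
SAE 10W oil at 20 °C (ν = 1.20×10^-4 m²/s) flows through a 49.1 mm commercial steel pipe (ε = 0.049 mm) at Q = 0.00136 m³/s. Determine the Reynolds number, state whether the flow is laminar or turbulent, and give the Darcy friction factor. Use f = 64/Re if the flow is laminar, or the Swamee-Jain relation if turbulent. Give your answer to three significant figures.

Re ≈ 294; laminar; f = 64/Re ≈ 0.218

V = 4Q/(πD²) = 0.7183 m/s
Re = VD/ν = 0.7183·0.0491/1.20×10^-4 = 294
Re < 2300 → laminar → f = 64/Re = 0.2178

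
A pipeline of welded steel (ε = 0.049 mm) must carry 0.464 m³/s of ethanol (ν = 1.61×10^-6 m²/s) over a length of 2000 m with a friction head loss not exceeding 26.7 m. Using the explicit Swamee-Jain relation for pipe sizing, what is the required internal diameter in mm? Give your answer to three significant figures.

D ≈ 455 mm

Swamee-Jain (Type III): D = 0.66·[ε^1.25·(LQ²/(gh_f))^4.75 + ν·Q^9.4·(L/(gh_f))^5.2]^0.04
LQ²/(gh_f) = 1.644; L/(gh_f) = 7.636
Term 1 = ε^1.25·(…)^4.75 = 4.35×10^-5; Term 2 = ν·Q^9.4·(…)^5.2 = 4.60×10^-5
D = 0.66·(4.35×10^-5 + 4.60×10^-5)^0.04 = 0.4546 m = 455 mm
Check: V = 2.86 m/s, Re = 8.07×10^5, f = 0.01387, h_f = 25.4 m ≈ 26.7 m ✓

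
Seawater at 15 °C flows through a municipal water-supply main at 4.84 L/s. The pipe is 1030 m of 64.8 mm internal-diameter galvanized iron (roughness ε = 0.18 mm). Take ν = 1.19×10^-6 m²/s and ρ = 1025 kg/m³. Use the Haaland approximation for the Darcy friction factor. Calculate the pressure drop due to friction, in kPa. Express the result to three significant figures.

Δp ≈ 477 kPa

V = 4Q/(πD²) = 4·0.00484/(π·0.0648²) = 1.468 m/s
Re = VD/ν = 1.468·0.0648/1.19×10^-6 = 7.99×10^4 → turbulent
ε/D = 0.18/64.8 = 0.00278
Haaland: f = 0.02718
h_f = f(L/D)V²/(2g) = 0.02718·(1030/0.0648)·1.468²/(2·9.81) = 47.42 m
Δp = ρg·h_f = 1025·9.81·47.42 = 476.8 kPa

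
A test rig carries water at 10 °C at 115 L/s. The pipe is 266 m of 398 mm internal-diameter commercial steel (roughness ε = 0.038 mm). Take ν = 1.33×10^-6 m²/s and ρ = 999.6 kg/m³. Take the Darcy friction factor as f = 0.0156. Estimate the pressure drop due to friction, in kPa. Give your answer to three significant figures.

Δp ≈ 4.45 kPa

V = 4Q/(πD²) = 4·0.115/(π·0.398²) = 0.9244 m/s
h_f = f(L/D)V²/(2g) = 0.01560·(266/0.398)·0.9244²/(2·9.81) = 0.4541 m
Δp = ρg·h_f = 999.6·9.81·0.4541 = 4.452 kPa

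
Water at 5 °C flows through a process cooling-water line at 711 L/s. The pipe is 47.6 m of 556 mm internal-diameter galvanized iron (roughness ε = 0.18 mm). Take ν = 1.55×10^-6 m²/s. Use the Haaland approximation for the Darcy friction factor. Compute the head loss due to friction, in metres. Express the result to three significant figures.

h_f ≈ 0.591 m

V = 4Q/(πD²) = 4·0.711/(π·0.556²) = 2.928 m/s
Re = VD/ν = 2.928·0.556/1.55×10^-6 = 1.05×10^6 → turbulent
ε/D = 0.18/556 = 3.24×10^-4
Haaland: f = 0.01579
h_f = f(L/D)V²/(2g) = 0.01579·(47.6/0.556)·2.928²/(2·9.81) = 0.5907 m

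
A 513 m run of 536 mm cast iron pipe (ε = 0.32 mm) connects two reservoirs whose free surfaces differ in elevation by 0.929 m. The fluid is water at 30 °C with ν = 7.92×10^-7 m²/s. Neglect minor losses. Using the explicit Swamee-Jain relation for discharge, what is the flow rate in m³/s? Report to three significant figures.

Swamee-Jain (Type II): Q = -0.965·√(gD⁵h_f/L)·ln[ε/(3.7D) + √(3.17ν²L/(gD³h_f))]
√(gD⁵h_f/L) = √(9.81·0.536⁵·0.929/513) = 0.02803
ε/(3.7D) = 1.61×10^-4; √(3.17ν²L/(gD³h_f)) = 2.70×10^-5
Q = -0.965·0.02803·ln(1.883×10^-4) = 0.2320 m³/s
Check: V = 1.03 m/s, Re = 6.96×10^5, f = 0.01812, h_f = 0.935 m ≈ 0.929 m ✓

Q ≈ 0.232 m³/s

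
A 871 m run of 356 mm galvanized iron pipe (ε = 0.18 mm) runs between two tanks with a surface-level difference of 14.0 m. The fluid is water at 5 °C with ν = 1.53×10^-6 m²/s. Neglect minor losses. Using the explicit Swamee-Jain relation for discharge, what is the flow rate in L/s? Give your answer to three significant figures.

Q ≈ 252 L/s

Swamee-Jain (Type II): Q = -0.965·√(gD⁵h_f/L)·ln[ε/(3.7D) + √(3.17ν²L/(gD³h_f))]
√(gD⁵h_f/L) = √(9.81·0.356⁵·14.0/871) = 0.03003
ε/(3.7D) = 1.37×10^-4; √(3.17ν²L/(gD³h_f)) = 3.23×10^-5
Q = -0.965·0.03003·ln(1.690×10^-4) = 0.2517 m³/s
Check: V = 2.53 m/s, Re = 5.88×10^5, f = 0.01768, h_f = 14.1 m ≈ 14.0 m ✓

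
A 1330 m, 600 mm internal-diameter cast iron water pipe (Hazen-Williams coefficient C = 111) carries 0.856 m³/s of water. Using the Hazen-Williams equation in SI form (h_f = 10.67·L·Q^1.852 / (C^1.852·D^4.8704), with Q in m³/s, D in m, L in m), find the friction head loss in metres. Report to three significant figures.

h_f = 10.67·1330·0.856^1.852 / (111^1.852·0.600^4.8704) = 20.87 m

h_f ≈ 20.9 m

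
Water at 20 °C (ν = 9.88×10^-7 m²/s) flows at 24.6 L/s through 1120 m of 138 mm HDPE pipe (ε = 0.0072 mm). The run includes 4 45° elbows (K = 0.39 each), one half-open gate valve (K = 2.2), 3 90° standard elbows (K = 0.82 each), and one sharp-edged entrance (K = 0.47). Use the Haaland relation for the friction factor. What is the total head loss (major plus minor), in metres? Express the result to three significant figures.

V = 4Q/(πD²) = 1.645 m/s; V²/2g = 0.1379 m
Re = 2.30×10^5, ε/D = 5.22×10^-5 → f = 0.01547 (Haaland)
Major: h_f = f(L/D)·V²/2g = 0.01547·8116·0.1379 = 17.31 m
Minor: ΣK = 6.69; h_m = ΣK·V²/2g = 0.9224 m
Total H_L = 17.31 + 0.9224 = 18.23 m

H_L ≈ 18.2 m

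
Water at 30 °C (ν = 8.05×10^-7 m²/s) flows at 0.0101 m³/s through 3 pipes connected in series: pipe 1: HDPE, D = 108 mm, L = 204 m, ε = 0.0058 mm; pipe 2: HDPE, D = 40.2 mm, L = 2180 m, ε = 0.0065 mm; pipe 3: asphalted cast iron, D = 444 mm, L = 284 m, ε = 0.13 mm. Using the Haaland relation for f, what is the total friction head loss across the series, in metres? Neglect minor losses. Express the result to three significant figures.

H ≈ 2670 m

Pipe 1: V = 1.103 m/s, Re = 1.48×10^5, ε/D = 5.37×10^-5, f = 0.01675, h_1 = f(L/D)V²/2g = 1.960 m
Pipe 2: V = 7.958 m/s, Re = 3.97×10^5, ε/D = 1.62×10^-4, f = 0.01526, h_2 = f(L/D)V²/2g = 2671 m
Pipe 3: V = 0.06523 m/s, Re = 3.60×10^4, ε/D = 2.93×10^-4, f = 0.02307, h_3 = f(L/D)V²/2g = 0.003200 m
Series → Q common, losses add: H = Σh = 2673 m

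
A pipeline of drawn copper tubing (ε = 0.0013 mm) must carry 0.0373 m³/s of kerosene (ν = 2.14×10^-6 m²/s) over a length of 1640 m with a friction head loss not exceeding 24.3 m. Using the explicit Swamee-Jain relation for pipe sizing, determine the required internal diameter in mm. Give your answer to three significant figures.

Swamee-Jain (Type III): D = 0.66·[ε^1.25·(LQ²/(gh_f))^4.75 + ν·Q^9.4·(L/(gh_f))^5.2]^0.04
LQ²/(gh_f) = 0.009572; L/(gh_f) = 6.880
Term 1 = ε^1.25·(…)^4.75 = 1.13×10^-17; Term 2 = ν·Q^9.4·(…)^5.2 = 1.82×10^-15
D = 0.66·(1.13×10^-17 + 1.82×10^-15)^0.04 = 0.1698 m = 170 mm
Check: V = 1.65 m/s, Re = 1.31×10^5, f = 0.01696, h_f = 22.6 m ≈ 24.3 m ✓

D ≈ 170 mm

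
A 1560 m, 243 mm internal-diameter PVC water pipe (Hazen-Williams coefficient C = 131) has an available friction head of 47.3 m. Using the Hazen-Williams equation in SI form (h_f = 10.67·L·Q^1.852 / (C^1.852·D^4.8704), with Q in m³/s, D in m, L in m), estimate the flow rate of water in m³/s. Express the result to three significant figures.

Rearranging: Q = [h_f·C^1.852·D^4.8704 / (10.67·L)]^(1/1.852)
Q = [47.3·131^1.852·0.243^4.8704 / (10.67·1560)]^0.540 = 0.1338 m³/s

Q ≈ 0.134 m³/s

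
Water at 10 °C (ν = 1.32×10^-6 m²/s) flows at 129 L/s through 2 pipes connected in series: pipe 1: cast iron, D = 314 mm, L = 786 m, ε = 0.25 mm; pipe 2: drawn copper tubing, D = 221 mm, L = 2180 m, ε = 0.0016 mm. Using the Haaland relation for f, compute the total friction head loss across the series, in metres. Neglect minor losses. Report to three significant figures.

Pipe 1: V = 1.666 m/s, Re = 3.96×10^5, ε/D = 7.96×10^-4, f = 0.01939, h_1 = f(L/D)V²/2g = 6.865 m
Pipe 2: V = 3.363 m/s, Re = 5.63×10^5, ε/D = 7.24×10^-6, f = 0.01288, h_2 = f(L/D)V²/2g = 73.22 m
Series → Q common, losses add: H = Σh = 80.09 m

H ≈ 80.1 m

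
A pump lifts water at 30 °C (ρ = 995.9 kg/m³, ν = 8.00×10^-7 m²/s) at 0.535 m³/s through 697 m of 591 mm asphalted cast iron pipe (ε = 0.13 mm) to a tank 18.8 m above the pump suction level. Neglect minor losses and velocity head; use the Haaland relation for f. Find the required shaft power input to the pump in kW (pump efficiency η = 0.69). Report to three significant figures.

P_shaft ≈ 168 kW

V = 4Q/(πD²) = 1.950 m/s; Re = 1.44×10^6; ε/D = 2.20×10^-4; f = 0.01459
h_f = f(L/D)V²/2g = 3.336 m
Total head H = z + h_f = 18.8 + 3.336 = 22.14 m
P_hyd = ρgQH = 995.9·9.81·0.535·22.14 = 115.7 kW
P_shaft = P_hyd/η = 115.7/0.69 = 167.7 kW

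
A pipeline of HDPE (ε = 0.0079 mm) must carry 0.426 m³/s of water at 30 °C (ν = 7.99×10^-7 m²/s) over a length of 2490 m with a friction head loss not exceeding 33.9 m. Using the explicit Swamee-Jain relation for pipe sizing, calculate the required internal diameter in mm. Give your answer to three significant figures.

D ≈ 418 mm

Swamee-Jain (Type III): D = 0.66·[ε^1.25·(LQ²/(gh_f))^4.75 + ν·Q^9.4·(L/(gh_f))^5.2]^0.04
LQ²/(gh_f) = 1.359; L/(gh_f) = 7.487
Term 1 = ε^1.25·(…)^4.75 = 1.80×10^-6; Term 2 = ν·Q^9.4·(…)^5.2 = 9.24×10^-6
D = 0.66·(1.80×10^-6 + 9.24×10^-6)^0.04 = 0.4181 m = 418 mm
Check: V = 3.10 m/s, Re = 1.62×10^6, f = 0.01131, h_f = 33.1 m ≈ 33.9 m ✓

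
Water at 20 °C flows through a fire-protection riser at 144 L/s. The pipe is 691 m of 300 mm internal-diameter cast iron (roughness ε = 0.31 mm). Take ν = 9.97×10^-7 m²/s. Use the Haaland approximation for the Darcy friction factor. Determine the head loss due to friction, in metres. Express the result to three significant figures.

h_f ≈ 9.87 m

V = 4Q/(πD²) = 4·0.144/(π·0.300²) = 2.037 m/s
Re = VD/ν = 2.037·0.300/9.97×10^-7 = 6.13×10^5 → turbulent
ε/D = 0.31/300 = 0.00103
Haaland: f = 0.02025
h_f = f(L/D)V²/(2g) = 0.02025·(691/0.300)·2.037²/(2·9.81) = 9.867 m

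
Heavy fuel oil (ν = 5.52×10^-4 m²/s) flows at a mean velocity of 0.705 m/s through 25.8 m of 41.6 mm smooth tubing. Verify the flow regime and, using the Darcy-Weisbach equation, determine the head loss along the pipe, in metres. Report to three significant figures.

h_f ≈ 18.9 m

Re = VD/ν = 0.705·0.04160/5.52×10^-4 = 53.1 → laminar (Re < 2300)
f = 64/Re = 1.205
h_f = f(L/D)V²/(2g) = 1.205·(25.8/0.04160)·0.705²/(2·9.81) = 18.93 m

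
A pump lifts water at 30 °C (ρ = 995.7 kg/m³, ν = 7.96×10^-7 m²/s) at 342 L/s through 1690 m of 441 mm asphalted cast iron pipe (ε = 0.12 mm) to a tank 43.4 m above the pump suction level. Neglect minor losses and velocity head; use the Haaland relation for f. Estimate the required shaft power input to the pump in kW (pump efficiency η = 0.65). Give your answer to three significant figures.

V = 4Q/(πD²) = 2.239 m/s; Re = 1.24×10^6; ε/D = 2.72×10^-4; f = 0.01522
h_f = f(L/D)V²/2g = 14.90 m
Total head H = z + h_f = 43.4 + 14.90 = 58.30 m
P_hyd = ρgQH = 995.7·9.81·0.342·58.30 = 194.8 kW
P_shaft = P_hyd/η = 194.8/0.65 = 299.6 kW

P_shaft ≈ 300 kW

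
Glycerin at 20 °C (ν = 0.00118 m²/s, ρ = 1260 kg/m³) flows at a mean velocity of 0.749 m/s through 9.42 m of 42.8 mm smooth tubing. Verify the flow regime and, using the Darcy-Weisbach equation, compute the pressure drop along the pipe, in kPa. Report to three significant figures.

Δp ≈ 183 kPa

Re = VD/ν = 0.749·0.04280/0.00118 = 27.2 → laminar (Re < 2300)
f = 64/Re = 2.356
h_f = f(L/D)V²/(2g) = 2.356·(9.42/0.04280)·0.749²/(2·9.81) = 14.83 m
Δp = ρg·h_f = 1260·9.81·14.83 = 183.3 kPa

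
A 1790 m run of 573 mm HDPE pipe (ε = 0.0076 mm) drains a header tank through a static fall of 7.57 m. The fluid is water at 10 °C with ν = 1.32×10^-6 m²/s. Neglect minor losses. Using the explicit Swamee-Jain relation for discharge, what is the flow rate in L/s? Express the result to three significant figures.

Swamee-Jain (Type II): Q = -0.965·√(gD⁵h_f/L)·ln[ε/(3.7D) + √(3.17ν²L/(gD³h_f))]
√(gD⁵h_f/L) = √(9.81·0.573⁵·7.57/1790) = 0.05062
ε/(3.7D) = 3.58×10^-6; √(3.17ν²L/(gD³h_f)) = 2.66×10^-5
Q = -0.965·0.05062·ln(3.019×10^-5) = 0.5084 m³/s
Check: V = 1.97 m/s, Re = 8.56×10^5, f = 0.01221, h_f = 7.56 m ≈ 7.57 m ✓

Q ≈ 508 L/s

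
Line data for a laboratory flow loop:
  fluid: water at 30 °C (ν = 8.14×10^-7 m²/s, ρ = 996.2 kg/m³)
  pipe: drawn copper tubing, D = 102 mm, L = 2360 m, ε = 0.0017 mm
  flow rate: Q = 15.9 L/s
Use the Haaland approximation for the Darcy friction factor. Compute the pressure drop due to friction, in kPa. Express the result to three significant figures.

V = 4Q/(πD²) = 4·0.0159/(π·0.102²) = 1.946 m/s
Re = VD/ν = 1.946·0.102/8.14×10^-7 = 2.44×10^5 → turbulent
ε/D = 0.0017/102 = 1.67×10^-5
Haaland: f = 0.01504
h_f = f(L/D)V²/(2g) = 0.01504·(2360/0.102)·1.946²/(2·9.81) = 67.13 m
Δp = ρg·h_f = 996.2·9.81·67.13 = 656.1 kPa

Δp ≈ 656 kPa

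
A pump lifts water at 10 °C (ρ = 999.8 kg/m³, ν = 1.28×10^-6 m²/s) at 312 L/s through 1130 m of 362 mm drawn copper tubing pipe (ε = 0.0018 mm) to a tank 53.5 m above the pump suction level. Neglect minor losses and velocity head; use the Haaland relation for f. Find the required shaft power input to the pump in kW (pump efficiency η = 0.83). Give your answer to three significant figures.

P_shaft ≈ 262 kW

V = 4Q/(πD²) = 3.031 m/s; Re = 8.57×10^5; ε/D = 4.97×10^-6; f = 0.01197
h_f = f(L/D)V²/2g = 17.50 m
Total head H = z + h_f = 53.5 + 17.50 = 71.00 m
P_hyd = ρgQH = 999.8·9.81·0.312·71.00 = 217.3 kW
P_shaft = P_hyd/η = 217.3/0.83 = 261.8 kW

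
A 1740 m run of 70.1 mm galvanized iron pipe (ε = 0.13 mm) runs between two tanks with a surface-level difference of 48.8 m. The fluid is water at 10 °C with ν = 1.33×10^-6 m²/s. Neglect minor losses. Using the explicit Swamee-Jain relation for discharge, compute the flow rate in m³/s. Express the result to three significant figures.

Swamee-Jain (Type II): Q = -0.965·√(gD⁵h_f/L)·ln[ε/(3.7D) + √(3.17ν²L/(gD³h_f))]
√(gD⁵h_f/L) = √(9.81·0.0701⁵·48.8/1740) = 6.824×10^-4
ε/(3.7D) = 5.01×10^-4; √(3.17ν²L/(gD³h_f)) = 2.43×10^-4
Q = -0.965·6.824×10^-4·ln(7.445×10^-4) = 0.004743 m³/s
Check: V = 1.23 m/s, Re = 6.48×10^4, f = 0.02578, h_f = 49.3 m ≈ 48.8 m ✓

Q ≈ 0.00474 m³/s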